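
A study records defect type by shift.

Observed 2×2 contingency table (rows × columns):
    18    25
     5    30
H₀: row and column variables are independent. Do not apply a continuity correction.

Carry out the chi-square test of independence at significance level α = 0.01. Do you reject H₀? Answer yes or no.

Row totals [43, 35], col totals [23, 55], n=78
χ² = (18−12.68)²/12.68 + (25−30.32)²/30.32 + (5−10.32)²/10.32 + (30−24.68)²/24.68 = 7.0561
df = 1
p-value (upper-tail) = 0.00790
At α=0.01: p < α → reject H₀

reject H₀: yes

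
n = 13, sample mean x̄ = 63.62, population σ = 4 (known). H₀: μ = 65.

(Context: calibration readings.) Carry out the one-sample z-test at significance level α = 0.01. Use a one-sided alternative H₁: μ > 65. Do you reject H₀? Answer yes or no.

reject H₀: no

SE = σ/√n = 4/√13 = 1.1094
z = (x̄−μ₀)/SE = (63.62−65)/1.1094 = -1.2439
p-value (one-sided, H₁ greater) = 0.89323
At α=0.01: p ≥ α → fail to reject H₀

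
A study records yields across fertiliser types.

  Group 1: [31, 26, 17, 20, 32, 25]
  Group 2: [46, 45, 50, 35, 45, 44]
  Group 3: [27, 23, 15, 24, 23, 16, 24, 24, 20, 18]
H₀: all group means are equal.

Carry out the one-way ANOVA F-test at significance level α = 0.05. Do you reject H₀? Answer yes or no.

Group means [25.17, 44.17, 21.40], grand mean 28.636
SSB = Σnᵢ(x̄ᵢ−x̄)² = 2043.024; SSW = ΣΣ(x−x̄ᵢ)² = 438.067
MSB = 2043.024/2 = 1021.5121; MSW = 438.067/19 = 23.0561
F = MSB/MSW = 44.3054
df = (2, 19)
p-value (upper-tail) = 0.00000
At α=0.05: p < α → reject H₀

reject H₀: yes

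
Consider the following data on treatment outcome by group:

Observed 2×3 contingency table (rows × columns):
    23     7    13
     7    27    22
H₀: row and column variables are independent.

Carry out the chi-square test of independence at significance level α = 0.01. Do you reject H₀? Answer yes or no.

Row totals [43, 56], col totals [30, 34, 35], n=99
χ² = (23−13.03)²/13.03 + (7−14.77)²/14.77 + (13−15.20)²/15.20 + (7−16.97)²/16.97 + (27−19.23)²/19.23 + (22−19.80)²/19.80 = 21.2721
df = 2
p-value (upper-tail) = 0.00002
At α=0.01: p < α → reject H₀

reject H₀: yes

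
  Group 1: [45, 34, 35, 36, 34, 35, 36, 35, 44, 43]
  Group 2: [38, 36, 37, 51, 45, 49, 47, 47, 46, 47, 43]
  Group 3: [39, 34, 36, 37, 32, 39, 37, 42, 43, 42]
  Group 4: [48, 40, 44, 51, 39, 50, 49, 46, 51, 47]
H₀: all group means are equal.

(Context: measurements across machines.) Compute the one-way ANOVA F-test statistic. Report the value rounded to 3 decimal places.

test statistic = 10.136

Group means [37.70, 44.18, 38.10, 46.50], grand mean 41.683
SSB = Σnᵢ(x̄ᵢ−x̄)² = 587.742; SSW = ΣΣ(x−x̄ᵢ)² = 715.136
MSB = 587.742/3 = 195.9139; MSW = 715.136/37 = 19.3280
F = MSB/MSW = 10.1363
df = (3, 37)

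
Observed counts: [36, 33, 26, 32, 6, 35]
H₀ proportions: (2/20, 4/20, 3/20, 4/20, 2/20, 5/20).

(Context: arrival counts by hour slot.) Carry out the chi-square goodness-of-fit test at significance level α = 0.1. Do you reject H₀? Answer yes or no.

reject H₀: yes

n = 168; E_i = n·p_i = [16.80, 33.60, 25.20, 33.60, 16.80, 42.00]
χ² = (36−16.80)²/16.80 + (33−33.60)²/33.60 + (26−25.20)²/25.20 + (32−33.60)²/33.60 + (6−16.80)²/16.80 + (35−42.00)²/42.00 = 30.1647
df = 5
p-value (upper-tail) = 0.00001
At α=0.1: p < α → reject H₀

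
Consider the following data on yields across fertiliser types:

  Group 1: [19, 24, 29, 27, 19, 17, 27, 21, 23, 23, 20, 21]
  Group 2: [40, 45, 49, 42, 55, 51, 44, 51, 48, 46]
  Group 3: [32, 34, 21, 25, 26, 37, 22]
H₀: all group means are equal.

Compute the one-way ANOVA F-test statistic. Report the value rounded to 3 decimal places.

Group means [22.50, 47.10, 28.14], grand mean 32.345
SSB = Σnᵢ(x̄ᵢ−x̄)² = 3463.795; SSW = ΣΣ(x−x̄ᵢ)² = 570.757
MSB = 3463.795/2 = 1731.8973; MSW = 570.757/26 = 21.9522
F = MSB/MSW = 78.8940
df = (2, 26)

test statistic = 78.894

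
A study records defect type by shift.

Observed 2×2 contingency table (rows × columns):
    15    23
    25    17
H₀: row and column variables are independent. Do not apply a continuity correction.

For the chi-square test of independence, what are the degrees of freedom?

df = (r−1)(c−1) = (2−1)·(2−1) = 1

degrees of freedom = 1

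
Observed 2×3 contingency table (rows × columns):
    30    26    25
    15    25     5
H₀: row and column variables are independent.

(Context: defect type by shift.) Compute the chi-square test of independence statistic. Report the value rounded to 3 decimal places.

test statistic = 8.784

Row totals [81, 45], col totals [45, 51, 30], n=126
χ² = (30−28.93)²/28.93 + (26−32.79)²/32.79 + (25−19.29)²/19.29 + (15−16.07)²/16.07 + (25−18.21)²/18.21 + (5−10.71)²/10.71 = 8.7843
df = 2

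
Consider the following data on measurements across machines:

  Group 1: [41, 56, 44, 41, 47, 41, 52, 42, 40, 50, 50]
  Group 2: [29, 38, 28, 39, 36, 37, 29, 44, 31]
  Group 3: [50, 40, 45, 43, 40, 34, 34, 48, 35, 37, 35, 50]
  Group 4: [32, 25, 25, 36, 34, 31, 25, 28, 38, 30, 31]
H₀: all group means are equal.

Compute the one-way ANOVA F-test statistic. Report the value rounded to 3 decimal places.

test statistic = 16.831

Group means [45.82, 34.56, 40.92, 30.45], grand mean 38.163
SSB = Σnᵢ(x̄ᵢ−x̄)² = 1506.358; SSW = ΣΣ(x−x̄ᵢ)² = 1163.503
MSB = 1506.358/3 = 502.1193; MSW = 1163.503/39 = 29.8334
F = MSB/MSW = 16.8308
df = (3, 39)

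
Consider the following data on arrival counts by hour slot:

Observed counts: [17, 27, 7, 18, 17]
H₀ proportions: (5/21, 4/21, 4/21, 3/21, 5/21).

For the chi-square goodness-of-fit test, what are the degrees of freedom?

degrees of freedom = 4

df = k − 1 = 5 − 1 = 4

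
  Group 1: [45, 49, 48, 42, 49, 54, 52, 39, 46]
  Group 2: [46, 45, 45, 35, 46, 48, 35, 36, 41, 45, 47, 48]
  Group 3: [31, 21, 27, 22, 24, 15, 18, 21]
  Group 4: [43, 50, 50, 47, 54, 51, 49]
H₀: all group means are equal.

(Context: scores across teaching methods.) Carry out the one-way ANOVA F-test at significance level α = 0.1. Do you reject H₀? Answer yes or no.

reject H₀: yes

Group means [47.11, 43.08, 22.38, 49.14], grand mean 40.667
SSB = Σnᵢ(x̄ᵢ−x̄)² = 3623.462; SSW = ΣΣ(x−x̄ᵢ)² = 700.538
MSB = 3623.462/3 = 1207.8208; MSW = 700.538/32 = 21.8918
F = MSB/MSW = 55.1723
df = (3, 32)
p-value (upper-tail) = 0.00000
At α=0.1: p < α → reject H₀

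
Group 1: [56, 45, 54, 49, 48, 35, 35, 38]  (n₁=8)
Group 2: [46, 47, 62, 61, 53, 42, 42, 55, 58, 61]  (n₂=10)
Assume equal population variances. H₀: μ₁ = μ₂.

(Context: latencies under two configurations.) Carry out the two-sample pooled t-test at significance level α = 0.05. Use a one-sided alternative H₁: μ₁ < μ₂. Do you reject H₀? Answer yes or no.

reject H₀: yes

x̄₁=45.000, s₁=8.246, n₁=8
x̄₂=52.700, s₂=7.917, n₂=10
s_p² = [7·8.246² + 9·7.917²]/16 = 65.0062
SE = √(s_p²·(1/8+1/10)) = 3.8244
t = (45.000−52.700)/3.8244 = -2.0134
df = 16
p-value (one-sided, H₁ less) = 0.03061
At α=0.05: p < α → reject H₀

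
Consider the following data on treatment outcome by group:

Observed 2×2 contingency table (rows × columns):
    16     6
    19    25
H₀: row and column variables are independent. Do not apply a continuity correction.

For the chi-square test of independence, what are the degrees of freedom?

degrees of freedom = 1

df = (r−1)(c−1) = (2−1)·(2−1) = 1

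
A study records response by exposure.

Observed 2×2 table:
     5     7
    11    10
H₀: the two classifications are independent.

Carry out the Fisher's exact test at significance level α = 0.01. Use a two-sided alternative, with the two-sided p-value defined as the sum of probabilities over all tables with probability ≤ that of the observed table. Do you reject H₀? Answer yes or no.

Margins: r₁=12, r₂=21, c₁=16, c₂=17, n=33
p_obs = C(12,5)·C(21,11)/C(33,16); sum pmf over tables with pmf ≤ p_obs
p-value (two-sided) = 0.72068
At α=0.01: p ≥ α → fail to reject H₀

reject H₀: no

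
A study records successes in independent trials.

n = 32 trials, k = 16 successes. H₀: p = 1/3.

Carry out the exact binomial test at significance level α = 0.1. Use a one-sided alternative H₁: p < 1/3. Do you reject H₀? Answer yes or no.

Exact binomial: n=32, k=16, p₀=1/3=0.3333
P(X≤16) from Σ C(n,i)·p₀^i·(1−p₀)^(n−i)
p-value (one-sided, H₁ less) = 0.98361
At α=0.1: p ≥ α → fail to reject H₀

reject H₀: no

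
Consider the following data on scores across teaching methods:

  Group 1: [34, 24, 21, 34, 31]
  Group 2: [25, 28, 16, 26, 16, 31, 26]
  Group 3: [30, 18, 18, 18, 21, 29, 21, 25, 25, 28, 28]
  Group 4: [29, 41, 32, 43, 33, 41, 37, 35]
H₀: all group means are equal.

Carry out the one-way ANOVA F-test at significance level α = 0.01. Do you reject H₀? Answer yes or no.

reject H₀: yes

Group means [28.80, 24.00, 23.73, 36.38], grand mean 27.871
SSB = Σnᵢ(x̄ᵢ−x̄)² = 876.627; SSW = ΣΣ(x−x̄ᵢ)² = 738.857
MSB = 876.627/3 = 292.2090; MSW = 738.857/27 = 27.3651
F = MSB/MSW = 10.6782
df = (3, 27)
p-value (upper-tail) = 0.00008
At α=0.01: p < α → reject H₀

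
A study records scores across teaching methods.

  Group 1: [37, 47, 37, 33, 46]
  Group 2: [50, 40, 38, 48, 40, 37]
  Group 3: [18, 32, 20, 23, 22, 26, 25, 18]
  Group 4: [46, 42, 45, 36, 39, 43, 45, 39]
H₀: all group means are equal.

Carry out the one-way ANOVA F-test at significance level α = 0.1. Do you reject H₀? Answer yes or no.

Group means [40.00, 42.17, 23.00, 41.88], grand mean 36.000
SSB = Σnᵢ(x̄ᵢ−x̄)² = 1936.292; SSW = ΣΣ(x−x̄ᵢ)² = 543.708
MSB = 1936.292/3 = 645.4306; MSW = 543.708/23 = 23.6395
F = MSB/MSW = 27.3031
df = (3, 23)
p-value (upper-tail) = 0.00000
At α=0.1: p < α → reject H₀

reject H₀: yes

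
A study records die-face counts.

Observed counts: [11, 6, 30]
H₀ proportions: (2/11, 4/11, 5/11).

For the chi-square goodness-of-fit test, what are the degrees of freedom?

df = k − 1 = 3 − 1 = 2

degrees of freedom = 2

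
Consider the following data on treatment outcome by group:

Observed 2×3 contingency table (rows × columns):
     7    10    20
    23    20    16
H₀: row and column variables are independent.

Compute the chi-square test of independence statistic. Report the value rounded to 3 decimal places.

Row totals [37, 59], col totals [30, 30, 36], n=96
χ² = (7−11.56)²/11.56 + (10−11.56)²/11.56 + (20−13.88)²/13.88 + (23−18.44)²/18.44 + (20−18.44)²/18.44 + (16−22.12)²/22.12 = 7.6724
df = 2

test statistic = 7.672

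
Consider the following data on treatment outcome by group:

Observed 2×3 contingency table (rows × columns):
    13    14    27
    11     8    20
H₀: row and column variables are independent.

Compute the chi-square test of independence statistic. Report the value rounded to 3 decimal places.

Row totals [54, 39], col totals [24, 22, 47], n=93
χ² = (13−13.94)²/13.94 + (14−12.77)²/12.77 + (27−27.29)²/27.29 + (11−10.06)²/10.06 + (8−9.23)²/9.23 + (20−19.71)²/19.71 = 0.4376
df = 2

test statistic = 0.438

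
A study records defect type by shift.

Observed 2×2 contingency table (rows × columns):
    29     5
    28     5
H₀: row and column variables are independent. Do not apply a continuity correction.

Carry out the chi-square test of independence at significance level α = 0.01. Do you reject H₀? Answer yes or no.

Row totals [34, 33], col totals [57, 10], n=67
χ² = (29−28.93)²/28.93 + (5−5.07)²/5.07 + (28−28.07)²/28.07 + (5−4.93)²/4.93 = 0.0026
df = 1
p-value (upper-tail) = 0.95918
At α=0.01: p ≥ α → fail to reject H₀

reject H₀: no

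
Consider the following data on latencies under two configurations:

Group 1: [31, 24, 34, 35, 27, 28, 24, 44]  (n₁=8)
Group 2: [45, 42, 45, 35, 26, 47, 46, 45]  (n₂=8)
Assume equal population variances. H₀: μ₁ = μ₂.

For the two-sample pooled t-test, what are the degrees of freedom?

degrees of freedom = 14

df = n₁ + n₂ − 2 = 8 + 8 − 2 = 14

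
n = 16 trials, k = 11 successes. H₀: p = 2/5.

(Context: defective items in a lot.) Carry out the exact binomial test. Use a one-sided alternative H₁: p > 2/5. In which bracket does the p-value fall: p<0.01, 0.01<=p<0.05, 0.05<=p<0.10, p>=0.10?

p-value bracket: 0.01<=p<0.05

Exact binomial: n=16, k=11, p₀=2/5=0.4000
P(X≥11) from Σ C(n,i)·p₀^i·(1−p₀)^(n−i)
p-value (one-sided, H₁ greater) = 0.01914
→ bracket: 0.01<=p<0.05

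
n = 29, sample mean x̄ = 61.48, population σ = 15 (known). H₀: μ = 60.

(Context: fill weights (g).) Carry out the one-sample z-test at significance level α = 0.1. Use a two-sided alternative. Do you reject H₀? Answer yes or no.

reject H₀: no

SE = σ/√n = 15/√29 = 2.7854
z = (x̄−μ₀)/SE = (61.48−60)/2.7854 = 0.5313
p-value (two-sided) = 0.59519
At α=0.1: p ≥ α → fail to reject H₀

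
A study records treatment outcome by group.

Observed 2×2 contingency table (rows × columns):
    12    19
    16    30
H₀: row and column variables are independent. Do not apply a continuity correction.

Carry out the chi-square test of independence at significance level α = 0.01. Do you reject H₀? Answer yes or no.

reject H₀: no

Row totals [31, 46], col totals [28, 49], n=77
χ² = (12−11.27)²/11.27 + (19−19.73)²/19.73 + (16−16.73)²/16.73 + (30−29.27)²/29.27 = 0.1234
df = 1
p-value (upper-tail) = 0.72535
At α=0.01: p ≥ α → fail to reject H₀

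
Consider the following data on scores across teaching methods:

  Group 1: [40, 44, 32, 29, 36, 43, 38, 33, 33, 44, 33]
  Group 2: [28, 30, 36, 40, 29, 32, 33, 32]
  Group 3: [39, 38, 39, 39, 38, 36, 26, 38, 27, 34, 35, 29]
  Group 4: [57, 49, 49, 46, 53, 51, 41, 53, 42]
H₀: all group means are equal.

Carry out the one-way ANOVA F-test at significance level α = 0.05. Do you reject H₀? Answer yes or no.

reject H₀: yes

Group means [36.82, 32.50, 34.83, 49.00], grand mean 38.100
SSB = Σnᵢ(x̄ᵢ−x̄)² = 1466.297; SSW = ΣΣ(x−x̄ᵢ)² = 869.303
MSB = 1466.297/3 = 488.7657; MSW = 869.303/36 = 24.1473
F = MSB/MSW = 20.2410
df = (3, 36)
p-value (upper-tail) = 0.00000
At α=0.05: p < α → reject H₀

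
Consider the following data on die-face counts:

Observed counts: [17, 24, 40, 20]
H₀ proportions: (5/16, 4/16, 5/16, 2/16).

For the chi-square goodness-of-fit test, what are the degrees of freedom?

degrees of freedom = 3

df = k − 1 = 4 − 1 = 3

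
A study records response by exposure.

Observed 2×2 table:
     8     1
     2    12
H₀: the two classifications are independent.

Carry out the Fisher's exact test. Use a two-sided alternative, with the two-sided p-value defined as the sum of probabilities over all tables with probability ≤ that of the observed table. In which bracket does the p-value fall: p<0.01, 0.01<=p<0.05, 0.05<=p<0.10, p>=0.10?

p-value bracket: p<0.01

Margins: r₁=9, r₂=14, c₁=10, c₂=13, n=23
p_obs = C(9,8)·C(14,2)/C(23,10); sum pmf over tables with pmf ≤ p_obs
p-value (two-sided) = 0.00073
→ bracket: p<0.01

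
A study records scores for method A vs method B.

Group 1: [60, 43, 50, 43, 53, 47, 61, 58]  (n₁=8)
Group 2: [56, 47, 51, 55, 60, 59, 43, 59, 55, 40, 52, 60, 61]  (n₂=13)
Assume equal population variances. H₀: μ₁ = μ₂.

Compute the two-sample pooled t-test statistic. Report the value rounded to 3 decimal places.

x̄₁=51.875, s₁=7.298, n₁=8
x̄₂=53.692, s₂=6.799, n₂=13
s_p² = [7·7.298² + 12·6.799²]/19 = 48.8234
SE = √(s_p²·(1/8+1/13)) = 3.1398
t = (51.875−53.692)/3.1398 = -0.5788
df = 19

test statistic = -0.579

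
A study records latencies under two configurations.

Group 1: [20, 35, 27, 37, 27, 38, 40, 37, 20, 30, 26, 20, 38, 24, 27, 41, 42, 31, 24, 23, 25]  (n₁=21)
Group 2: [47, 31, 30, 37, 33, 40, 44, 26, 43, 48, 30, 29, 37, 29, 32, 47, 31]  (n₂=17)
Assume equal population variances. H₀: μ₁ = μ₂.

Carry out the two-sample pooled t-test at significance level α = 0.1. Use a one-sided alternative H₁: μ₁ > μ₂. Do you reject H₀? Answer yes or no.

reject H₀: no

x̄₁=30.095, s₁=7.436, n₁=21
x̄₂=36.118, s₂=7.339, n₂=17
s_p² = [20·7.436² + 16·7.339²]/36 = 54.6548
SE = √(s_p²·(1/21+1/17)) = 2.4120
t = (30.095−36.118)/2.4120 = -2.4969
df = 36
p-value (one-sided, H₁ greater) = 0.99138
At α=0.1: p ≥ α → fail to reject H₀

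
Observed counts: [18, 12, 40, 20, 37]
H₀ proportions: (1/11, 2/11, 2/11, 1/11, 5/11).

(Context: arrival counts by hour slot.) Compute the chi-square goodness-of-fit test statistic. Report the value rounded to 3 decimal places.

test statistic = 34.951

n = 127; E_i = n·p_i = [11.55, 23.09, 23.09, 11.55, 57.73]
χ² = (18−11.55)²/11.55 + (12−23.09)²/23.09 + (40−23.09)²/23.09 + (20−11.55)²/11.55 + (37−57.73)²/57.73 = 34.9512
df = 4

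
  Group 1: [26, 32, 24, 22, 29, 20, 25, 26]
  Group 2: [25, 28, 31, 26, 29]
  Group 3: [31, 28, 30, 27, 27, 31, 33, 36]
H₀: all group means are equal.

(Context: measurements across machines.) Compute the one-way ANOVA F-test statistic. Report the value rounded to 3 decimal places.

test statistic = 4.490

Group means [25.50, 27.80, 30.38], grand mean 27.905
SSB = Σnᵢ(x̄ᵢ−x̄)² = 95.135; SSW = ΣΣ(x−x̄ᵢ)² = 190.675
MSB = 95.135/2 = 47.5673; MSW = 190.675/18 = 10.5931
F = MSB/MSW = 4.4904
df = (2, 18)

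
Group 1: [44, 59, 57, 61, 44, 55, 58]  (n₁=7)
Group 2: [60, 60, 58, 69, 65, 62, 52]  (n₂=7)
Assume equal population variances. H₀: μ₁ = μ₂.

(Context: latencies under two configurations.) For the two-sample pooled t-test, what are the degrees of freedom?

df = n₁ + n₂ − 2 = 7 + 7 − 2 = 12

degrees of freedom = 12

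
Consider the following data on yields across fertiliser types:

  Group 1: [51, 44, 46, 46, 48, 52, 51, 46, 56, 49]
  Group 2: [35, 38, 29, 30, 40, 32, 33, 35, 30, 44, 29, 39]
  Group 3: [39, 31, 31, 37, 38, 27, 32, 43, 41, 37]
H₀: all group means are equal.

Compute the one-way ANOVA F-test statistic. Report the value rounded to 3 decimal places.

Group means [48.90, 34.50, 35.60], grand mean 39.344
SSB = Σnᵢ(x̄ᵢ−x̄)² = 1334.919; SSW = ΣΣ(x−x̄ᵢ)² = 616.300
MSB = 1334.919/2 = 667.4594; MSW = 616.300/29 = 21.2517
F = MSB/MSW = 31.4073
df = (2, 29)

test statistic = 31.407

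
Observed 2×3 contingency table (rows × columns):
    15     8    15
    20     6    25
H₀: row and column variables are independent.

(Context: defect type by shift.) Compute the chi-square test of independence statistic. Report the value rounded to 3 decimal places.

Row totals [38, 51], col totals [35, 14, 40], n=89
χ² = (15−14.94)²/14.94 + (8−5.98)²/5.98 + (15−17.08)²/17.08 + (20−20.06)²/20.06 + (6−8.02)²/8.02 + (25−22.92)²/22.92 = 1.6360
df = 2

test statistic = 1.636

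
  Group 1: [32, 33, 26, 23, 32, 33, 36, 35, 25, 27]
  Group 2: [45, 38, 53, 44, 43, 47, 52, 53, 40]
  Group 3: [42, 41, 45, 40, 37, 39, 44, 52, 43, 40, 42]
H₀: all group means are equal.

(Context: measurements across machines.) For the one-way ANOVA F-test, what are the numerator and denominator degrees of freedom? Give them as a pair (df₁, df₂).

degrees of freedom = [2, 27]

k = 3 groups, N = 30 total
df = (k−1, N−k) = (3−1, 30−3) = (2, 27)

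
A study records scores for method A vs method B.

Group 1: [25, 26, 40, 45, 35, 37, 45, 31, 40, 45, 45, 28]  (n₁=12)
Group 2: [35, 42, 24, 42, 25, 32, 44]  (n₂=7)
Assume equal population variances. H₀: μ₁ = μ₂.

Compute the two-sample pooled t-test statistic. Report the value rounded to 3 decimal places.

x̄₁=36.833, s₁=7.744, n₁=12
x̄₂=34.857, s₂=8.255, n₂=7
s_p² = [11·7.744² + 6·8.255²]/17 = 62.8543
SE = √(s_p²·(1/12+1/7)) = 3.7706
t = (36.833−34.857)/3.7706 = 0.5241
df = 17

test statistic = 0.524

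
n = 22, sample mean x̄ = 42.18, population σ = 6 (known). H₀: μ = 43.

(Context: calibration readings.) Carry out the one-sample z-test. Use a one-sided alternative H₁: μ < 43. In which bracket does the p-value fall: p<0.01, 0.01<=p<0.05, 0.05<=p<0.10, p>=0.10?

p-value bracket: p>=0.10

SE = σ/√n = 6/√22 = 1.2792
z = (x̄−μ₀)/SE = (42.18−43)/1.2792 = -0.6410
p-value (one-sided, H₁ less) = 0.26075
→ bracket: p>=0.10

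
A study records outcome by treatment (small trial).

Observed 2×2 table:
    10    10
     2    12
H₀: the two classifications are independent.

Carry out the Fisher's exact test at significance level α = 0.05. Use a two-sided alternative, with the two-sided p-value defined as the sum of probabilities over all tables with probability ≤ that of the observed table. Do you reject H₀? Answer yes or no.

reject H₀: no

Margins: r₁=20, r₂=14, c₁=12, c₂=22, n=34
p_obs = C(20,10)·C(14,2)/C(34,12); sum pmf over tables with pmf ≤ p_obs
p-value (two-sided) = 0.06623
At α=0.05: p ≥ α → fail to reject H₀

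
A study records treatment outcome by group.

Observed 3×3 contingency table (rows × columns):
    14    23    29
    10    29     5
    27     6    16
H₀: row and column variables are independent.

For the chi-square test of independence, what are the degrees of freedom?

degrees of freedom = 4

df = (r−1)(c−1) = (3−1)·(3−1) = 4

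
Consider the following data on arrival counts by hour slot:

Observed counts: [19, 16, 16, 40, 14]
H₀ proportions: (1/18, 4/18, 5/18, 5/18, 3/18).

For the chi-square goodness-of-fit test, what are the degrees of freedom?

degrees of freedom = 4

df = k − 1 = 5 − 1 = 4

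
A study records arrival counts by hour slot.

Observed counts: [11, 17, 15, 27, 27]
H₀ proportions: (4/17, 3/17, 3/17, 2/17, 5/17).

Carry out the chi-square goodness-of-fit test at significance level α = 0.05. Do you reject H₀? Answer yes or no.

reject H₀: yes

n = 97; E_i = n·p_i = [22.82, 17.12, 17.12, 11.41, 28.53]
χ² = (11−22.82)²/22.82 + (17−17.12)²/17.12 + (15−17.12)²/17.12 + (27−11.41)²/11.41 + (27−28.53)²/28.53 = 27.7631
df = 4
p-value (upper-tail) = 0.00001
At α=0.05: p < α → reject H₀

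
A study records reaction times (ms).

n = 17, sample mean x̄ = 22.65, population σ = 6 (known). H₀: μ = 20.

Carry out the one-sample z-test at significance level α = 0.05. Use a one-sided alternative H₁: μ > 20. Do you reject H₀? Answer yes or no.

reject H₀: yes

SE = σ/√n = 6/√17 = 1.4552
z = (x̄−μ₀)/SE = (22.65−20)/1.4552 = 1.8210
p-value (one-sided, H₁ greater) = 0.03430
At α=0.05: p < α → reject H₀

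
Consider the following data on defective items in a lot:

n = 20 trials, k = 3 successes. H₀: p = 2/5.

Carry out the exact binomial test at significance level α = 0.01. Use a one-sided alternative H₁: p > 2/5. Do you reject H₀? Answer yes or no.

Exact binomial: n=20, k=3, p₀=2/5=0.4000
P(X≥3) from Σ C(n,i)·p₀^i·(1−p₀)^(n−i)
p-value (one-sided, H₁ greater) = 0.99639
At α=0.01: p ≥ α → fail to reject H₀

reject H₀: no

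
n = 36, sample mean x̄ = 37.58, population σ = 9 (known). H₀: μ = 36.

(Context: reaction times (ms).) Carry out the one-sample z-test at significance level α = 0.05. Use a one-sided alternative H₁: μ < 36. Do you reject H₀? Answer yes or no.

reject H₀: no

SE = σ/√n = 9/√36 = 1.5000
z = (x̄−μ₀)/SE = (37.58−36)/1.5000 = 1.0533
p-value (one-sided, H₁ less) = 0.85391
At α=0.05: p ≥ α → fail to reject H₀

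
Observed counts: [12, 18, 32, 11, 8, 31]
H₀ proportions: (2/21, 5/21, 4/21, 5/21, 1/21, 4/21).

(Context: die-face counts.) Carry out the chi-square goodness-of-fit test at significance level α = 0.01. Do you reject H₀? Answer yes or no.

n = 112; E_i = n·p_i = [10.67, 26.67, 21.33, 26.67, 5.33, 21.33]
χ² = (12−10.67)²/10.67 + (18−26.67)²/26.67 + (32−21.33)²/21.33 + (11−26.67)²/26.67 + (8−5.33)²/5.33 + (31−21.33)²/21.33 = 23.2344
df = 5
p-value (upper-tail) = 0.00030
At α=0.01: p < α → reject H₀

reject H₀: yes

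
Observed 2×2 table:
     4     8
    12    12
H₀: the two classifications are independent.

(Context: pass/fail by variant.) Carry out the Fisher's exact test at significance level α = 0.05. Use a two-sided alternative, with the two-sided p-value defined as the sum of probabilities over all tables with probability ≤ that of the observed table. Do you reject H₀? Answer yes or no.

Margins: r₁=12, r₂=24, c₁=16, c₂=20, n=36
p_obs = C(12,4)·C(24,12)/C(36,16); sum pmf over tables with pmf ≤ p_obs
p-value (two-sided) = 0.48150
At α=0.05: p ≥ α → fail to reject H₀

reject H₀: no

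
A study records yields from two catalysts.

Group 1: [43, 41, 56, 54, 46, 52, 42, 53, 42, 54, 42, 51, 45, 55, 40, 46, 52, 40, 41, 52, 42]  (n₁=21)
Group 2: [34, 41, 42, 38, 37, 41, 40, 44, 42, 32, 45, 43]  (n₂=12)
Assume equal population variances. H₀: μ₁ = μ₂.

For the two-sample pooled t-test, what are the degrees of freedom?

df = n₁ + n₂ − 2 = 21 + 12 − 2 = 31

degrees of freedom = 31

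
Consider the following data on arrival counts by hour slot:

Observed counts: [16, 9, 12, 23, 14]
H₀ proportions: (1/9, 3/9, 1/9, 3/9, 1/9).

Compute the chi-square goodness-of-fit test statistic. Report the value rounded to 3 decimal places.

n = 74; E_i = n·p_i = [8.22, 24.67, 8.22, 24.67, 8.22]
χ² = (16−8.22)²/8.22 + (9−24.67)²/24.67 + (12−8.22)²/8.22 + (23−24.67)²/24.67 + (14−8.22)²/8.22 = 23.2162
df = 4

test statistic = 23.216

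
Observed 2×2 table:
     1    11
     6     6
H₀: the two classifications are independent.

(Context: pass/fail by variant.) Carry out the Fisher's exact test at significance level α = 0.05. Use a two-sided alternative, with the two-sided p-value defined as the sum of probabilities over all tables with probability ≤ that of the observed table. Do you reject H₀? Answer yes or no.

Margins: r₁=12, r₂=12, c₁=7, c₂=17, n=24
p_obs = C(12,1)·C(12,6)/C(24,7); sum pmf over tables with pmf ≤ p_obs
p-value (two-sided) = 0.06865
At α=0.05: p ≥ α → fail to reject H₀

reject H₀: no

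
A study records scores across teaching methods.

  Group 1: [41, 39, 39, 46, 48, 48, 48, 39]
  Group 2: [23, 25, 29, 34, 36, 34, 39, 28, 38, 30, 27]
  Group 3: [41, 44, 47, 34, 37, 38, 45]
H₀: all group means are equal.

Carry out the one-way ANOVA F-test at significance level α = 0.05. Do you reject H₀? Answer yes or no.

reject H₀: yes

Group means [43.50, 31.18, 40.86], grand mean 37.577
SSB = Σnᵢ(x̄ᵢ−x̄)² = 805.853; SSW = ΣΣ(x−x̄ᵢ)² = 554.494
MSB = 805.853/2 = 402.9263; MSW = 554.494/23 = 24.1084
F = MSB/MSW = 16.7131
df = (2, 23)
p-value (upper-tail) = 0.00003
At α=0.05: p < α → reject H₀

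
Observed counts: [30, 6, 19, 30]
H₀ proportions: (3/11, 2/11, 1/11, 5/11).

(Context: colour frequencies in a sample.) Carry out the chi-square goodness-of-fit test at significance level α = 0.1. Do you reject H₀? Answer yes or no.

n = 85; E_i = n·p_i = [23.18, 15.45, 7.73, 38.64]
χ² = (30−23.18)²/23.18 + (6−15.45)²/15.45 + (19−7.73)²/7.73 + (30−38.64)²/38.64 = 26.1647
df = 3
p-value (upper-tail) = 0.00001
At α=0.1: p < α → reject H₀

reject H₀: yes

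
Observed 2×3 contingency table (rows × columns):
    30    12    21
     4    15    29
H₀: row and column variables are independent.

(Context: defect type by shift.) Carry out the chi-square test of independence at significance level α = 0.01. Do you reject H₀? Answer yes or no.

Row totals [63, 48], col totals [34, 27, 50], n=111
χ² = (30−19.30)²/19.30 + (12−15.32)²/15.32 + (21−28.38)²/28.38 + (4−14.70)²/14.70 + (15−11.68)²/11.68 + (29−21.62)²/21.62 = 19.8308
df = 2
p-value (upper-tail) = 0.00005
At α=0.01: p < α → reject H₀

reject H₀: yes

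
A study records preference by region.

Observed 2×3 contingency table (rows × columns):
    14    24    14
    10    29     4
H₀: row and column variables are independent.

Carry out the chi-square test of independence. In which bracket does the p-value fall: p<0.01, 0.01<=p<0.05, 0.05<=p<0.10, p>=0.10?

Row totals [52, 43], col totals [24, 53, 18], n=95
χ² = (14−13.14)²/13.14 + (24−29.01)²/29.01 + (14−9.85)²/9.85 + (10−10.86)²/10.86 + (29−23.99)²/23.99 + (4−8.15)²/8.15 = 5.8942
df = 2
p-value (upper-tail) = 0.05249
→ bracket: 0.05<=p<0.10

p-value bracket: 0.05<=p<0.10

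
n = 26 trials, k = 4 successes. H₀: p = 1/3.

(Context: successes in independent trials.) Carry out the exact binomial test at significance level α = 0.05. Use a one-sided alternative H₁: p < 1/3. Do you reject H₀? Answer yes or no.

Exact binomial: n=26, k=4, p₀=1/3=0.3333
P(X≤4) from Σ C(n,i)·p₀^i·(1−p₀)^(n−i)
p-value (one-sided, H₁ less) = 0.03576
At α=0.05: p < α → reject H₀

reject H₀: yes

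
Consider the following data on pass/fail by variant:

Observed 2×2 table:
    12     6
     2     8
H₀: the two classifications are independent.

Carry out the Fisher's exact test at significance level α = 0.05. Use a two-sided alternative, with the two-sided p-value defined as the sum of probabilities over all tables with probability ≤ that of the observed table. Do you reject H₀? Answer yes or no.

Margins: r₁=18, r₂=10, c₁=14, c₂=14, n=28
p_obs = C(18,12)·C(10,2)/C(28,14); sum pmf over tables with pmf ≤ p_obs
p-value (two-sided) = 0.04607
At α=0.05: p < α → reject H₀

reject H₀: yes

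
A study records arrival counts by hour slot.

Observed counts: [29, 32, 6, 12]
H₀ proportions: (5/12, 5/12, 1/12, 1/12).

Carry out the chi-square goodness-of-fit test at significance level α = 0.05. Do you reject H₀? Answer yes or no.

n = 79; E_i = n·p_i = [32.92, 32.92, 6.58, 6.58]
χ² = (29−32.92)²/32.92 + (32−32.92)²/32.92 + (6−6.58)²/6.58 + (12−6.58)²/6.58 = 5.0000
df = 3
p-value (upper-tail) = 0.17180
At α=0.05: p ≥ α → fail to reject H₀

reject H₀: no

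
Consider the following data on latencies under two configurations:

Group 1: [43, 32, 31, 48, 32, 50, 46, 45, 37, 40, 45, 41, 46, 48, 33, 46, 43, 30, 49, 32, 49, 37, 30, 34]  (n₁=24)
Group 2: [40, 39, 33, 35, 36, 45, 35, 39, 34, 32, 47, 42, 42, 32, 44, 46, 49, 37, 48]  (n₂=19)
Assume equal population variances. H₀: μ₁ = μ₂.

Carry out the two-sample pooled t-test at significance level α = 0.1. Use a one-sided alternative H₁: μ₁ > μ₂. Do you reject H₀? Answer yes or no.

reject H₀: no

x̄₁=40.292, s₁=7.043, n₁=24
x̄₂=39.737, s₂=5.616, n₂=19
s_p² = [23·7.043² + 18·5.616²]/41 = 41.6742
SE = √(s_p²·(1/24+1/19)) = 1.9824
t = (40.292−39.737)/1.9824 = 0.2799
df = 41
p-value (one-sided, H₁ greater) = 0.39049
At α=0.1: p ≥ α → fail to reject H₀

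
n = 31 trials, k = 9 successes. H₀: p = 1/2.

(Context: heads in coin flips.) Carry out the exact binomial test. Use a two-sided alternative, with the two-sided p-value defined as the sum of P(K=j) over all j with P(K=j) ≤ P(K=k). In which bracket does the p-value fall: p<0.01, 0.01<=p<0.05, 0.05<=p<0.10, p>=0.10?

p-value bracket: 0.01<=p<0.05

Exact binomial: n=31, k=9, p₀=1/2=0.5000
P(X=j) = C(n,j)·p₀^j·(1−p₀)^(n−j); p = Σ P(X=j) over j with P(X=j) ≤ P(X=9)
p-value (two-sided) = 0.02945
→ bracket: 0.01<=p<0.05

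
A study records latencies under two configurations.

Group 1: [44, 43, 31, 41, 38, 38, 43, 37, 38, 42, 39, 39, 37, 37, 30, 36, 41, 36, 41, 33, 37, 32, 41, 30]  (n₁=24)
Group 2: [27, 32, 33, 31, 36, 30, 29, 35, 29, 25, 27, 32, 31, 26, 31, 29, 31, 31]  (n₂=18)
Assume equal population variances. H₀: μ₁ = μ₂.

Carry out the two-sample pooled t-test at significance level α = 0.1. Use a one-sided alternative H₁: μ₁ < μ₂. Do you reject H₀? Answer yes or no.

reject H₀: no

x̄₁=37.667, s₁=4.104, n₁=24
x̄₂=30.278, s₂=2.906, n₂=18
s_p² = [23·4.104² + 17·2.906²]/40 = 13.2736
SE = √(s_p²·(1/24+1/18)) = 1.1360
t = (37.667−30.278)/1.1360 = 6.5043
df = 40
p-value (one-sided, H₁ less) = 1.00000
At α=0.1: p ≥ α → fail to reject H₀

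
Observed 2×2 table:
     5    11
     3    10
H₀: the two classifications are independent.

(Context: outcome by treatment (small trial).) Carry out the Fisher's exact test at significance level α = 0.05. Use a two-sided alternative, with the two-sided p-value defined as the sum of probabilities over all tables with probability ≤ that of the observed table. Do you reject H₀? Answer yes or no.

Margins: r₁=16, r₂=13, c₁=8, c₂=21, n=29
p_obs = C(16,5)·C(13,3)/C(29,8); sum pmf over tables with pmf ≤ p_obs
p-value (two-sided) = 0.69682
At α=0.05: p ≥ α → fail to reject H₀

reject H₀: no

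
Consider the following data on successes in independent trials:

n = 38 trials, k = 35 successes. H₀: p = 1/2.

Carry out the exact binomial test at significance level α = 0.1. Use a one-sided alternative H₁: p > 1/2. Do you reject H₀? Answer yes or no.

reject H₀: yes

Exact binomial: n=38, k=35, p₀=1/2=0.5000
P(X≥35) from Σ C(n,i)·p₀^i·(1−p₀)^(n−i)
p-value (one-sided, H₁ greater) = 0.00000
At α=0.1: p < α → reject H₀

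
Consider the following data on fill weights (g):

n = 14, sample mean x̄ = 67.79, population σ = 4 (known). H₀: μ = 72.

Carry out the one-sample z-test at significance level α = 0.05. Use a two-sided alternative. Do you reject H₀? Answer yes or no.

reject H₀: yes

SE = σ/√n = 4/√14 = 1.0690
z = (x̄−μ₀)/SE = (67.79−72)/1.0690 = -3.9381
p-value (two-sided) = 0.00008
At α=0.05: p < α → reject H₀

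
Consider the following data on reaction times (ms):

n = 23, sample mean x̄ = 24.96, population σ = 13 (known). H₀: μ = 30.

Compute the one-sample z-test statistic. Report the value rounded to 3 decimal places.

SE = σ/√n = 13/√23 = 2.7107
z = (x̄−μ₀)/SE = (24.96−30)/2.7107 = -1.8593

test statistic = -1.859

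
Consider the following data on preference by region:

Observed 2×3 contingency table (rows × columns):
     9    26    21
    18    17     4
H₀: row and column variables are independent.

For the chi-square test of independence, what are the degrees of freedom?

df = (r−1)(c−1) = (2−1)·(3−1) = 2

degrees of freedom = 2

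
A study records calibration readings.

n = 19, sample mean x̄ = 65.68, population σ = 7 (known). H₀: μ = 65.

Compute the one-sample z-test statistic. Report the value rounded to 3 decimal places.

test statistic = 0.423

SE = σ/√n = 7/√19 = 1.6059
z = (x̄−μ₀)/SE = (65.68−65)/1.6059 = 0.4234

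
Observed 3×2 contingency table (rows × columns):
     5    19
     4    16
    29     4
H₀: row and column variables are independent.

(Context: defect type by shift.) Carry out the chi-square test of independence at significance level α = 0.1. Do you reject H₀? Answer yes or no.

reject H₀: yes

Row totals [24, 20, 33], col totals [38, 39], n=77
χ² = (5−11.84)²/11.84 + (19−12.16)²/12.16 + (4−9.87)²/9.87 + (16−10.13)²/10.13 + (29−16.29)²/16.29 + (4−16.71)²/16.71 = 34.2989
df = 2
p-value (upper-tail) = 0.00000
At α=0.1: p < α → reject H₀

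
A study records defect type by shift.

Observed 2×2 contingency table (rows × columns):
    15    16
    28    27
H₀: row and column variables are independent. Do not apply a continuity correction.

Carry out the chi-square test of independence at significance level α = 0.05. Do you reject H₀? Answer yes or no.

reject H₀: no

Row totals [31, 55], col totals [43, 43], n=86
χ² = (15−15.50)²/15.50 + (16−15.50)²/15.50 + (28−27.50)²/27.50 + (27−27.50)²/27.50 = 0.0504
df = 1
p-value (upper-tail) = 0.82230
At α=0.05: p ≥ α → fail to reject H₀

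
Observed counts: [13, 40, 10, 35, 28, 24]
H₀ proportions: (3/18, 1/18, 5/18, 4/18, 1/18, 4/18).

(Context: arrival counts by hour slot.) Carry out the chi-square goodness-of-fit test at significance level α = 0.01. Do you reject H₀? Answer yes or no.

reject H₀: yes

n = 150; E_i = n·p_i = [25.00, 8.33, 41.67, 33.33, 8.33, 33.33]
χ² = (13−25.00)²/25.00 + (40−8.33)²/8.33 + (10−41.67)²/41.67 + (35−33.33)²/33.33 + (28−8.33)²/8.33 + (24−33.33)²/33.33 = 199.2700
df = 5
p-value (upper-tail) = 0.00000
At α=0.01: p < α → reject H₀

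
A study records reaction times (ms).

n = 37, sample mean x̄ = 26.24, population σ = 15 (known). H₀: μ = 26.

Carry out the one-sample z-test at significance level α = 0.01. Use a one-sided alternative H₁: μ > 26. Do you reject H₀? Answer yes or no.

reject H₀: no

SE = σ/√n = 15/√37 = 2.4660
z = (x̄−μ₀)/SE = (26.24−26)/2.4660 = 0.0973
p-value (one-sided, H₁ greater) = 0.46123
At α=0.01: p ≥ α → fail to reject H₀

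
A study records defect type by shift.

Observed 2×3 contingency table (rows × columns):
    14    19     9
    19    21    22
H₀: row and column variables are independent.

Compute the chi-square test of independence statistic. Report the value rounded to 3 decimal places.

Row totals [42, 62], col totals [33, 40, 31], n=104
χ² = (14−13.33)²/13.33 + (19−16.15)²/16.15 + (9−12.52)²/12.52 + (19−19.67)²/19.67 + (21−23.85)²/23.85 + (22−18.48)²/18.48 = 2.5576
df = 2

test statistic = 2.558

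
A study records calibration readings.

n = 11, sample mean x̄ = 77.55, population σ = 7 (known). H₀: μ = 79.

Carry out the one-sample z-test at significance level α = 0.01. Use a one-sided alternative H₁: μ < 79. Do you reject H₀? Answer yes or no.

reject H₀: no

SE = σ/√n = 7/√11 = 2.1106
z = (x̄−μ₀)/SE = (77.55−79)/2.1106 = -0.6870
p-value (one-sided, H₁ less) = 0.24604
At α=0.01: p ≥ α → fail to reject H₀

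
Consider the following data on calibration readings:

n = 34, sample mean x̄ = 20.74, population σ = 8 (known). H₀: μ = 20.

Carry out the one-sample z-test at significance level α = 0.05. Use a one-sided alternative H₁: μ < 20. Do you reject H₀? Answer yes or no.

reject H₀: no

SE = σ/√n = 8/√34 = 1.3720
z = (x̄−μ₀)/SE = (20.74−20)/1.3720 = 0.5394
p-value (one-sided, H₁ less) = 0.70518
At α=0.05: p ≥ α → fail to reject H₀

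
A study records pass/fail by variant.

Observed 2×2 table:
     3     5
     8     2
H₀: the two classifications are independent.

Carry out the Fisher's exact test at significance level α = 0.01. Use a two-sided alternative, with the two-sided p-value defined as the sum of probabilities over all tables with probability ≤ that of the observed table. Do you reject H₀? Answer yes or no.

reject H₀: no

Margins: r₁=8, r₂=10, c₁=11, c₂=7, n=18
p_obs = C(8,3)·C(10,8)/C(18,11); sum pmf over tables with pmf ≤ p_obs
p-value (two-sided) = 0.14480
At α=0.01: p ≥ α → fail to reject H₀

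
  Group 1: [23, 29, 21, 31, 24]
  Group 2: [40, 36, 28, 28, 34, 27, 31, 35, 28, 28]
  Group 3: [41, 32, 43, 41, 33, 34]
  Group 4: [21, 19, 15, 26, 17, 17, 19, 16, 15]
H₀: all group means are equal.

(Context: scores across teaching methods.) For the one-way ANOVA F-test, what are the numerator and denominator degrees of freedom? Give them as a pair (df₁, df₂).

k = 4 groups, N = 30 total
df = (k−1, N−k) = (4−1, 30−4) = (3, 26)

degrees of freedom = [3, 26]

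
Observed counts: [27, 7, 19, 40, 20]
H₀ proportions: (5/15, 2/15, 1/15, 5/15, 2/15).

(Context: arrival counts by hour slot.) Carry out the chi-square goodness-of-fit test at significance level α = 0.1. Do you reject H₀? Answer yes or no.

reject H₀: yes

n = 113; E_i = n·p_i = [37.67, 15.07, 7.53, 37.67, 15.07]
χ² = (27−37.67)²/37.67 + (7−15.07)²/15.07 + (19−7.53)²/7.53 + (40−37.67)²/37.67 + (20−15.07)²/15.07 = 26.5531
df = 4
p-value (upper-tail) = 0.00002
At α=0.1: p < α → reject H₀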